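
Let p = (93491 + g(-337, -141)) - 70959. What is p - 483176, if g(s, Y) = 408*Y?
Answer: -518172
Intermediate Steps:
p = -34996 (p = (93491 + 408*(-141)) - 70959 = (93491 - 57528) - 70959 = 35963 - 70959 = -34996)
p - 483176 = -34996 - 483176 = -518172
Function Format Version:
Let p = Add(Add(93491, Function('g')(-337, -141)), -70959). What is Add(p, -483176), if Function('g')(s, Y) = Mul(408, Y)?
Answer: -518172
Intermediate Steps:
p = -34996 (p = Add(Add(93491, Mul(408, -141)), -70959) = Add(Add(93491, -57528), -70959) = Add(35963, -70959) = -34996)
Add(p, -483176) = Add(-34996, -483176) = -518172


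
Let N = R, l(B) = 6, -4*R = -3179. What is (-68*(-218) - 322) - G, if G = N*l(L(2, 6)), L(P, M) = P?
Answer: 19467/2 ≈ 9733.5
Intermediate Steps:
R = 3179/4 (R = -1/4*(-3179) = 3179/4 ≈ 794.75)
N = 3179/4 ≈ 794.75
G = 9537/2 (G = (3179/4)*6 = 9537/2 ≈ 4768.5)
(-68*(-218) - 322) - G = (-68*(-218) - 322) - 1*9537/2 = (14824 - 322) - 9537/2 = 14502 - 9537/2 = 19467/2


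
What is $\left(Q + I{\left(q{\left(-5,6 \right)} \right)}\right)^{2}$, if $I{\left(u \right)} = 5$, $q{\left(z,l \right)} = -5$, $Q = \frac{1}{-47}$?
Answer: $\frac{54756}{2209} \approx 24.788$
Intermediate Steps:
$Q = - \frac{1}{47} \approx -0.021277$
$\left(Q + I{\left(q{\left(-5,6 \right)} \right)}\right)^{2} = \left(- \frac{1}{47} + 5\right)^{2} = \left(\frac{234}{47}\right)^{2} = \frac{54756}{2209}$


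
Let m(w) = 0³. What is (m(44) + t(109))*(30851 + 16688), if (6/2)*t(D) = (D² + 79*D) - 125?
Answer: 322742271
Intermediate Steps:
m(w) = 0
t(D) = -125/3 + D²/3 + 79*D/3 (t(D) = ((D² + 79*D) - 125)/3 = (-125 + D² + 79*D)/3 = -125/3 + D²/3 + 79*D/3)
(m(44) + t(109))*(30851 + 16688) = (0 + (-125/3 + (⅓)*109² + (79/3)*109))*(30851 + 16688) = (0 + (-125/3 + (⅓)*11881 + 8611/3))*47539 = (0 + (-125/3 + 11881/3 + 8611/3))*47539 = (0 + 6789)*47539 = 6789*47539 = 322742271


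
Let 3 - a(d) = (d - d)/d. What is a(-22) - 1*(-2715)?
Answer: 2718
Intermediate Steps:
a(d) = 3 (a(d) = 3 - (d - d)/d = 3 - 0/d = 3 - 1*0 = 3 + 0 = 3)
a(-22) - 1*(-2715) = 3 - 1*(-2715) = 3 + 2715 = 2718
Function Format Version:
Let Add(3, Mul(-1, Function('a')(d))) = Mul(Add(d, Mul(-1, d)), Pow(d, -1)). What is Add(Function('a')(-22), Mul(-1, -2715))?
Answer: 2718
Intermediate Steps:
Function('a')(d) = 3 (Function('a')(d) = Add(3, Mul(-1, Mul(Add(d, Mul(-1, d)), Pow(d, -1)))) = Add(3, Mul(-1, Mul(0, Pow(d, -1)))) = Add(3, Mul(-1, 0)) = Add(3, 0) = 3)
Add(Function('a')(-22), Mul(-1, -2715)) = Add(3, Mul(-1, -2715)) = Add(3, 2715) = 2718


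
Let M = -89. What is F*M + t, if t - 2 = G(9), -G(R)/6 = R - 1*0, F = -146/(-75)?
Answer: -16894/75 ≈ -225.25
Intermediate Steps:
F = 146/75 (F = -146*(-1/75) = 146/75 ≈ 1.9467)
G(R) = -6*R (G(R) = -6*(R - 1*0) = -6*(R + 0) = -6*R)
t = -52 (t = 2 - 6*9 = 2 - 54 = -52)
F*M + t = (146/75)*(-89) - 52 = -12994/75 - 52 = -16894/75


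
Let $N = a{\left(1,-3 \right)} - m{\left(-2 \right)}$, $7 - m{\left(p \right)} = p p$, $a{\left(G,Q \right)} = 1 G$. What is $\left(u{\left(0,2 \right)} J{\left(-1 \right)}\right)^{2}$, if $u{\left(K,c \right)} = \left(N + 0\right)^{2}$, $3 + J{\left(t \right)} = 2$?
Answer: $16$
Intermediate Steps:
$a{\left(G,Q \right)} = G$
$J{\left(t \right)} = -1$ ($J{\left(t \right)} = -3 + 2 = -1$)
$m{\left(p \right)} = 7 - p^{2}$ ($m{\left(p \right)} = 7 - p p = 7 - p^{2}$)
$N = -2$ ($N = 1 - \left(7 - \left(-2\right)^{2}\right) = 1 - \left(7 - 4\right) = 1 - 3 = -2$)
$u{\left(K,c \right)} = 4$ ($u{\left(K,c \right)} = \left(-2 + 0\right)^{2} = \left(-2\right)^{2} = 4$)
$\left(u{\left(0,2 \right)} J{\left(-1 \right)}\right)^{2} = \left(4 \left(-1\right)\right)^{2} = \left(-4\right)^{2} = 16$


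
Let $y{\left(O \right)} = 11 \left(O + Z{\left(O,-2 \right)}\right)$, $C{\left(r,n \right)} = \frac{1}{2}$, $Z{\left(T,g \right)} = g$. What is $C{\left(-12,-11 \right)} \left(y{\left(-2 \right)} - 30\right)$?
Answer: $-37$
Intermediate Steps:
$C{\left(r,n \right)} = \frac{1}{2}$
$y{\left(O \right)} = -22 + 11 O$ ($y{\left(O \right)} = 11 \left(O - 2\right) = 11 \left(-2 + O\right) = -22 + 11 O$)
$C{\left(-12,-11 \right)} \left(y{\left(-2 \right)} - 30\right) = \frac{\left(-22 + 11 \left(-2\right)\right) - 30}{2} = \frac{\left(-22 - 22\right) - 30}{2} = \frac{-44 - 30}{2} = \frac{1}{2} \left(-74\right) = -37$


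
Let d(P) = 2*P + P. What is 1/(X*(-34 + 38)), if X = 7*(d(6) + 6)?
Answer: 1/672 ≈ 0.0014881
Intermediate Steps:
d(P) = 3*P
X = 168 (X = 7*(3*6 + 6) = 7*(18 + 6) = 7*24 = 168)
1/(X*(-34 + 38)) = 1/(168*(-34 + 38)) = 1/(168*4) = 1/672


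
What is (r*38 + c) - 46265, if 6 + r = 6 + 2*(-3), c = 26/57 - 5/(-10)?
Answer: -5300093/114 ≈ -46492.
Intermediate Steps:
c = 109/114 (c = 26*(1/57) - 5*(-⅒) = 26/57 + ½ = 109/114 ≈ 0.95614)
r = -6 (r = -6 + (6 + 2*(-3)) = -6 + (6 - 6) = -6 + 0 = -6)
(r*38 + c) - 46265 = (-6*38 + 109/114) - 46265 = (-228 + 109/114) - 46265 = -25883/114 - 46265 = -5300093/114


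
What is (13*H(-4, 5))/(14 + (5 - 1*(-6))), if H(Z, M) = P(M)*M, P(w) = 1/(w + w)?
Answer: 13/50 ≈ 0.26000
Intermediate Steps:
P(w) = 1/(2*w)
H(Z, M) = ½ (H(Z, M) = (1/(2*M))*M = ½)
(13*H(-4, 5))/(14 + (5 - 1*(-6))) = (13*(½))/(14 + (5 - 1*(-6))) = 13/(2*(14 + (5 + 6))) = 13/(2*(14 + 11)) = (13/2)/25 = (13/2)*(1/25) = 13/50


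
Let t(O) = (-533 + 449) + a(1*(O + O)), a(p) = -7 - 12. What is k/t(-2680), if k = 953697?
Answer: -953697/103 ≈ -9259.2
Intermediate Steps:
a(p) = -19
t(O) = -103 (t(O) = (-533 + 449) - 19 = -84 - 19 = -103)
k/t(-2680) = 953697/(-103) = 953697*(-1/103) = -953697/103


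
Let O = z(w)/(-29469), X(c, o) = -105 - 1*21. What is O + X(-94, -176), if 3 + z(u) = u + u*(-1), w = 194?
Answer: -1237697/9823 ≈ -126.00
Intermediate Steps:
X(c, o) = -126 (X(c, o) = -105 - 21 = -126)
z(u) = -3 (z(u) = -3 + (u + u*(-1)) = -3 + (u - u) = -3 + 0 = -3)
O = 1/9823 (O = -3/(-29469) = -3*(-1/29469) = 1/9823 ≈ 0.00010180)
O + X(-94, -176) = 1/9823 - 126 = -1237697/9823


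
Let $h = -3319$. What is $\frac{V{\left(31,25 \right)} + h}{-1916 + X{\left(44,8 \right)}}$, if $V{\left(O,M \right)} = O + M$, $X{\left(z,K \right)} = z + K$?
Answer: $\frac{3263}{1864} \approx 1.7505$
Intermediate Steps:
$X{\left(z,K \right)} = K + z$
$V{\left(O,M \right)} = M + O$
$\frac{V{\left(31,25 \right)} + h}{-1916 + X{\left(44,8 \right)}} = \frac{\left(25 + 31\right) - 3319}{-1916 + \left(8 + 44\right)} = \frac{56 - 3319}{-1916 + 52} = - \frac{3263}{-1864} = \left(-3263\right) \left(- \frac{1}{1864}\right) = \frac{3263}{1864}$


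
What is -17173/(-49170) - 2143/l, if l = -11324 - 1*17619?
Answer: 602409449/1423127310 ≈ 0.42330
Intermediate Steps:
l = -28943 (l = -11324 - 17619 = -28943)
-17173/(-49170) - 2143/l = -17173/(-49170) - 2143/(-28943) = -17173*(-1/49170) - 2143*(-1/28943) = 17173/49170 + 2143/28943 = 602409449/1423127310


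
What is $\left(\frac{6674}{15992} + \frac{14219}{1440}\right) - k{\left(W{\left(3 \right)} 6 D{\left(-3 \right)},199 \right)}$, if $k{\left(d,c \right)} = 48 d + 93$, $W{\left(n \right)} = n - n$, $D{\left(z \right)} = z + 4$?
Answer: $- \frac{238080979}{2878560} \approx -82.708$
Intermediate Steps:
$D{\left(z \right)} = 4 + z$
$W{\left(n \right)} = 0$
$k{\left(d,c \right)} = 93 + 48 d$
$\left(\frac{6674}{15992} + \frac{14219}{1440}\right) - k{\left(W{\left(3 \right)} 6 D{\left(-3 \right)},199 \right)} = \left(\frac{6674}{15992} + \frac{14219}{1440}\right) - \left(93 + 48 \cdot 0 \cdot 6 \left(4 - 3\right)\right) = \left(6674 \cdot \frac{1}{15992} + 14219 \cdot \frac{1}{1440}\right) - \left(93 + 48 \cdot 0 \cdot 1\right) = \left(\frac{3337}{7996} + \frac{14219}{1440}\right) - \left(93 + 48 \cdot 0\right) = \frac{29625101}{2878560} - \left(93 + 0\right) = \frac{29625101}{2878560} - 93 = - \frac{238080979}{2878560}$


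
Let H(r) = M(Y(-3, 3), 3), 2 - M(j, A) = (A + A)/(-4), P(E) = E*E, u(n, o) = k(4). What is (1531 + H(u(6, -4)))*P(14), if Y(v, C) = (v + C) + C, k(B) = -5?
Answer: 300762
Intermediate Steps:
Y(v, C) = v + 2*C (Y(v, C) = (C + v) + C = v + 2*C)
u(n, o) = -5
P(E) = E²
M(j, A) = 2 + A/2 (M(j, A) = 2 - (A + A)/(-4) = 2 - 2*A*(-1)/4 = 2 - (-1)*A/2 = 2 + A/2)
H(r) = 7/2 (H(r) = 2 + (½)*3 = 2 + 3/2 = 7/2)
(1531 + H(u(6, -4)))*P(14) = (1531 + 7/2)*14² = (3069/2)*196 = 300762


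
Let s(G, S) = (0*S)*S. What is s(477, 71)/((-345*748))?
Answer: 0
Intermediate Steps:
s(G, S) = 0 (s(G, S) = 0*S = 0)
s(477, 71)/((-345*748)) = 0/((-345*748)) = 0/(-258060) = 0*(-1/258060) = 0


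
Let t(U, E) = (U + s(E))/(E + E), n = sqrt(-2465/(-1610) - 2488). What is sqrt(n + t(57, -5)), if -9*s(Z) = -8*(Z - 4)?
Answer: sqrt(-12701290 + 8050*I*sqrt(257807046))/1610 ≈ 4.7542 + 5.2443*I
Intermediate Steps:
s(Z) = -32/9 + 8*Z/9 (s(Z) = -(-8)*(Z - 4)/9 = -(-8)*(-4 + Z)/9 = -(32 - 8*Z)/9 = -32/9 + 8*Z/9)
n = I*sqrt(257807046)/322 (n = sqrt(-2465*(-1/1610) - 2488) = sqrt(493/322 - 2488) = sqrt(-800643/322) = I*sqrt(257807046)/322 ≈ 49.865*I)
t(U, E) = (-32/9 + U + 8*E/9)/(2*E) (t(U, E) = (U + (-32/9 + 8*E/9))/(E + E) = (-32/9 + U + 8*E/9)/((2*E)) = (-32/9 + U + 8*E/9)*(1/(2*E)) = (-32/9 + U + 8*E/9)/(2*E))
sqrt(n + t(57, -5)) = sqrt(I*sqrt(257807046)/322 + (1/18)*(-32 + 8*(-5) + 9*57)/(-5)) = sqrt(I*sqrt(257807046)/322 + (1/18)*(-1/5)*(-32 - 40 + 513)) = sqrt(I*sqrt(257807046)/322 + (1/18)*(-1/5)*441) = sqrt(I*sqrt(257807046)/322 - 49/10) = sqrt(-49/10 + I*sqrt(257807046)/322)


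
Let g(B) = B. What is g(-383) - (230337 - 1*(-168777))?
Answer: -399497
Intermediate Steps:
g(-383) - (230337 - 1*(-168777)) = -383 - (230337 - 1*(-168777)) = -383 - (230337 + 168777) = -383 - 1*399114 = -383 - 399114 = -399497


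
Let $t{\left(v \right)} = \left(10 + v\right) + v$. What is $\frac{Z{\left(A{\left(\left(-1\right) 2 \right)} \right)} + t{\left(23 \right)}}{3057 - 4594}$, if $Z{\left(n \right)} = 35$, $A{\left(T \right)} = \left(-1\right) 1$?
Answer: $- \frac{91}{1537} \approx -0.059206$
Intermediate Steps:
$A{\left(T \right)} = -1$
$t{\left(v \right)} = 10 + 2 v$
$\frac{Z{\left(A{\left(\left(-1\right) 2 \right)} \right)} + t{\left(23 \right)}}{3057 - 4594} = \frac{35 + \left(10 + 2 \cdot 23\right)}{3057 - 4594} = \frac{35 + \left(10 + 46\right)}{-1537} = \left(35 + 56\right) \left(- \frac{1}{1537}\right) = 91 \left(- \frac{1}{1537}\right) = - \frac{91}{1537}$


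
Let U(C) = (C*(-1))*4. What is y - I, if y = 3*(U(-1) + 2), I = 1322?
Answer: -1304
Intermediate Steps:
U(C) = -4*C (U(C) = -C*4 = -4*C)
y = 18 (y = 3*(-4*(-1) + 2) = 3*(4 + 2) = 3*6 = 18)
y - I = 18 - 1*1322 = 18 - 1322 = -1304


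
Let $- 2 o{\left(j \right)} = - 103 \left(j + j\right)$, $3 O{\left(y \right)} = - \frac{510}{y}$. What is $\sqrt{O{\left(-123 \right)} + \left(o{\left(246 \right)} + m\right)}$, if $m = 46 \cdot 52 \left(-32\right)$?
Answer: $\frac{2 i \sqrt{193668666}}{123} \approx 226.28 i$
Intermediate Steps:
$m = -76544$ ($m = 2392 \left(-32\right) = -76544$)
$O{\left(y \right)} = - \frac{170}{y}$ ($O{\left(y \right)} = \frac{\left(-510\right) \frac{1}{y}}{3} = - \frac{170}{y}$)
$o{\left(j \right)} = 103 j$ ($o{\left(j \right)} = - \frac{\left(-103\right) \left(j + j\right)}{2} = - \frac{\left(-103\right) 2 j}{2} = - \frac{\left(-206\right) j}{2} = 103 j$)
$\sqrt{O{\left(-123 \right)} + \left(o{\left(246 \right)} + m\right)} = \sqrt{- \frac{170}{-123} + \left(103 \cdot 246 - 76544\right)} = \sqrt{\left(-170\right) \left(- \frac{1}{123}\right) + \left(25338 - 76544\right)} = \sqrt{\frac{170}{123} - 51206} = \sqrt{- \frac{6298168}{123}} = \frac{2 i \sqrt{193668666}}{123}$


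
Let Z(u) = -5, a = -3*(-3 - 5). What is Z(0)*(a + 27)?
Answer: -255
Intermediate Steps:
a = 24 (a = -3*(-8) = 24)
Z(0)*(a + 27) = -5*(24 + 27) = -5*51 = -255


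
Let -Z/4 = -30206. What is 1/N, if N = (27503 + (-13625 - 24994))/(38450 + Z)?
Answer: -79637/5558 ≈ -14.328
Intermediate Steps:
Z = 120824 (Z = -4*(-30206) = 120824)
N = -5558/79637 (N = (27503 + (-13625 - 24994))/(38450 + 120824) = (27503 - 38619)/159274 = -11116*1/159274 = -5558/79637 ≈ -0.069792)
1/N = 1/(-5558/79637) = -79637/5558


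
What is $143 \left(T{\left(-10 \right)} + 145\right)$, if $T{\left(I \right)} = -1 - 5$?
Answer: $19877$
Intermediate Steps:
$T{\left(I \right)} = -6$ ($T{\left(I \right)} = -1 - 5 = -6$)
$143 \left(T{\left(-10 \right)} + 145\right) = 143 \left(-6 + 145\right) = 143 \cdot 139 = 19877$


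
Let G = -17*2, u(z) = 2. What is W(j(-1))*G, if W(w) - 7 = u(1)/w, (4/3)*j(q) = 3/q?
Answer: -1870/9 ≈ -207.78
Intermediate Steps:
j(q) = 9/(4*q) (j(q) = 3*(3/q)/4 = 9/(4*q))
W(w) = 7 + 2/w
G = -34
W(j(-1))*G = (7 + 2/(((9/4)/(-1))))*(-34) = (7 + 2/(((9/4)*(-1))))*(-34) = (7 + 2/(-9/4))*(-34) = (7 + 2*(-4/9))*(-34) = (7 - 8/9)*(-34) = (55/9)*(-34) = -1870/9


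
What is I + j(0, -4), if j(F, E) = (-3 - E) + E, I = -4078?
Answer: -4081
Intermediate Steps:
j(F, E) = -3
I + j(0, -4) = -4078 - 3 = -4081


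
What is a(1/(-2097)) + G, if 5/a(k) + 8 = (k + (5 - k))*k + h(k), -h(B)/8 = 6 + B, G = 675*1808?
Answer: 47770113705/39143 ≈ 1.2204e+6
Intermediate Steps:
G = 1220400
h(B) = -48 - 8*B (h(B) = -8*(6 + B) = -48 - 8*B)
a(k) = 5/(-56 - 3*k) (a(k) = 5/(-8 + ((k + (5 - k))*k + (-48 - 8*k))) = 5/(-8 + (5*k + (-48 - 8*k))) = 5/(-8 + (-48 - 3*k)) = 5/(-56 - 3*k))
a(1/(-2097)) + G = -5/(56 + 3/(-2097)) + 1220400 = -5/(56 + 3*(-1/2097)) + 1220400 = -5/(56 - 1/699) + 1220400 = -5/39143/699 + 1220400 = -5*699/39143 + 1220400 = -3495/39143 + 1220400 = 47770113705/39143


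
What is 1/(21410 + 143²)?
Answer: 1/41859 ≈ 2.3890e-5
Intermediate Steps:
1/(21410 + 143²) = 1/(21410 + 20449) = 1/41859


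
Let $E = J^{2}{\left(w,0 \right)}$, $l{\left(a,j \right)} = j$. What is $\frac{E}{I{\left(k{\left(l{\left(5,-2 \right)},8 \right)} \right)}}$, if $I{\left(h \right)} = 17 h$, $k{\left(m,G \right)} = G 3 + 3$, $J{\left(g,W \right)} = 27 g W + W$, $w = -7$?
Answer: $0$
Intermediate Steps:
$J{\left(g,W \right)} = W + 27 W g$ ($J{\left(g,W \right)} = 27 W g + W = W + 27 W g$)
$k{\left(m,G \right)} = 3 + 3 G$ ($k{\left(m,G \right)} = 3 G + 3 = 3 + 3 G$)
$E = 0$ ($E = \left(0 \left(1 + 27 \left(-7\right)\right)\right)^{2} = \left(0 \left(1 - 189\right)\right)^{2} = \left(0 \left(-188\right)\right)^{2} = 0^{2} = 0$)
$\frac{E}{I{\left(k{\left(l{\left(5,-2 \right)},8 \right)} \right)}} = \frac{0}{17 \left(3 + 3 \cdot 8\right)} = \frac{0}{17 \left(3 + 24\right)} = \frac{0}{17 \cdot 27} = \frac{0}{459} = 0 \cdot \frac{1}{459} = 0$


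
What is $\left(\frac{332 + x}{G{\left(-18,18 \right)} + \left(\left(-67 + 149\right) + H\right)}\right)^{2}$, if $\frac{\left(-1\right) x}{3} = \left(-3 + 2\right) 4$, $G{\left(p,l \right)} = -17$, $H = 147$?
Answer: $\frac{7396}{2809} \approx 2.633$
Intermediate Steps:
$x = 12$ ($x = - 3 \left(-3 + 2\right) 4 = - 3 \left(\left(-1\right) 4\right) = \left(-3\right) \left(-4\right) = 12$)
$\left(\frac{332 + x}{G{\left(-18,18 \right)} + \left(\left(-67 + 149\right) + H\right)}\right)^{2} = \left(\frac{332 + 12}{-17 + \left(\left(-67 + 149\right) + 147\right)}\right)^{2} = \left(\frac{344}{-17 + \left(82 + 147\right)}\right)^{2} = \left(\frac{344}{-17 + 229}\right)^{2} = \left(\frac{344}{212}\right)^{2} = \left(344 \cdot \frac{1}{212}\right)^{2} = \left(\frac{86}{53}\right)^{2} = \frac{7396}{2809}$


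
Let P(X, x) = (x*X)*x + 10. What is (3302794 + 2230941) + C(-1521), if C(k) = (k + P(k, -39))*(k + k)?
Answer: 7047617719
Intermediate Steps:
P(X, x) = 10 + X*x² (P(X, x) = (X*x)*x + 10 = X*x² + 10 = 10 + X*x²)
C(k) = 2*k*(10 + 1522*k) (C(k) = (k + (10 + k*(-39)²))*(k + k) = (k + (10 + k*1521))*(2*k) = (k + (10 + 1521*k))*(2*k) = (10 + 1522*k)*(2*k) = 2*k*(10 + 1522*k))
(3302794 + 2230941) + C(-1521) = (3302794 + 2230941) + 4*(-1521)*(5 + 761*(-1521)) = 5533735 + 4*(-1521)*(5 - 1157481) = 5533735 + 4*(-1521)*(-1157476) = 5533735 + 7042083984 = 7047617719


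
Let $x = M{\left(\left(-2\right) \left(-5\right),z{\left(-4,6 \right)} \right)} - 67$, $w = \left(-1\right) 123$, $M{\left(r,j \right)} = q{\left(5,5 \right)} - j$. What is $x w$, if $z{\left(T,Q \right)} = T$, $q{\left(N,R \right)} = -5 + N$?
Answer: $7749$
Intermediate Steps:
$M{\left(r,j \right)} = - j$ ($M{\left(r,j \right)} = \left(-5 + 5\right) - j = 0 - j = - j$)
$w = -123$
$x = -63$ ($x = \left(-1\right) \left(-4\right) - 67 = 4 - 67 = -63$)
$x w = \left(-63\right) \left(-123\right) = 7749$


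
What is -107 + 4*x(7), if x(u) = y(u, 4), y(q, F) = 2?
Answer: -99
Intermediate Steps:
x(u) = 2
-107 + 4*x(7) = -107 + 4*2 = -107 + 8 = -99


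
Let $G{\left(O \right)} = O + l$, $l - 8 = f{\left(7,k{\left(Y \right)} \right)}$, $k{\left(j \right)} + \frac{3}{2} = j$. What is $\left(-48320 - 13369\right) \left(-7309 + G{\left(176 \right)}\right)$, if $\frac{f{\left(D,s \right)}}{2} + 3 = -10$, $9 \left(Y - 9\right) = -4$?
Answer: $441138039$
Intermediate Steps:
$Y = \frac{77}{9}$ ($Y = 9 + \frac{1}{9} \left(-4\right) = 9 - \frac{4}{9} = \frac{77}{9} \approx 8.5556$)
$k{\left(j \right)} = - \frac{3}{2} + j$
$f{\left(D,s \right)} = -26$ ($f{\left(D,s \right)} = -6 + 2 \left(-10\right) = -6 - 20 = -26$)
$l = -18$ ($l = 8 - 26 = -18$)
$G{\left(O \right)} = -18 + O$ ($G{\left(O \right)} = O - 18 = -18 + O$)
$\left(-48320 - 13369\right) \left(-7309 + G{\left(176 \right)}\right) = \left(-48320 - 13369\right) \left(-7309 + \left(-18 + 176\right)\right) = - 61689 \left(-7309 + 158\right) = \left(-61689\right) \left(-7151\right) = 441138039$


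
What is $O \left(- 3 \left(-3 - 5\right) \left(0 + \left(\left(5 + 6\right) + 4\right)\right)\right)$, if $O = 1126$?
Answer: $405360$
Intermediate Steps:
$O \left(- 3 \left(-3 - 5\right) \left(0 + \left(\left(5 + 6\right) + 4\right)\right)\right) = 1126 \left(- 3 \left(-3 - 5\right) \left(0 + \left(\left(5 + 6\right) + 4\right)\right)\right) = 1126 \left(- 3 \left(- 8 \left(0 + \left(11 + 4\right)\right)\right)\right) = 1126 \left(- 3 \left(- 8 \left(0 + 15\right)\right)\right) = 1126 \left(- 3 \left(\left(-8\right) 15\right)\right) = 1126 \left(\left(-3\right) \left(-120\right)\right) = 1126 \cdot 360 = 405360$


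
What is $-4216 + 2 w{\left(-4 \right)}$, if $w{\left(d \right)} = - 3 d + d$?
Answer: $-4200$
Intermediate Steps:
$w{\left(d \right)} = - 2 d$
$-4216 + 2 w{\left(-4 \right)} = -4216 + 2 \left(\left(-2\right) \left(-4\right)\right) = -4216 + 2 \cdot 8 = -4216 + 16 = -4200$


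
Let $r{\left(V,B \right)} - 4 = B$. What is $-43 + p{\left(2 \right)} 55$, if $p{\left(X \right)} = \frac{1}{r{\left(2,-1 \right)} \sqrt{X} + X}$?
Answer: $- \frac{356}{7} + \frac{165 \sqrt{2}}{14} \approx -34.19$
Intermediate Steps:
$r{\left(V,B \right)} = 4 + B$
$p{\left(X \right)} = \frac{1}{X + 3 \sqrt{X}}$ ($p{\left(X \right)} = \frac{1}{\left(4 - 1\right) \sqrt{X} + X} = \frac{1}{3 \sqrt{X} + X} = \frac{1}{X + 3 \sqrt{X}}$)
$-43 + p{\left(2 \right)} 55 = -43 + \frac{1}{2 + 3 \sqrt{2}} \cdot 55 = -43 + \frac{55}{2 + 3 \sqrt{2}}$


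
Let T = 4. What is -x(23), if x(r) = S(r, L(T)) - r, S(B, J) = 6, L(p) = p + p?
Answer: 17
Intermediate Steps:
L(p) = 2*p
x(r) = 6 - r
-x(23) = -(6 - 1*23) = -(6 - 23) = -1*(-17) = 17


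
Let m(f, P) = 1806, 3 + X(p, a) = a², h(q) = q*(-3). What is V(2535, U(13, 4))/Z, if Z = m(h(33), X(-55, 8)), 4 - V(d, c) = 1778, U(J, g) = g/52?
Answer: -887/903 ≈ -0.98228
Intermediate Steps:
h(q) = -3*q
X(p, a) = -3 + a²
U(J, g) = g/52 (U(J, g) = g*(1/52) = g/52)
V(d, c) = -1774 (V(d, c) = 4 - 1*1778 = 4 - 1778 = -1774)
Z = 1806
V(2535, U(13, 4))/Z = -1774/1806 = -1774*1/1806 = -887/903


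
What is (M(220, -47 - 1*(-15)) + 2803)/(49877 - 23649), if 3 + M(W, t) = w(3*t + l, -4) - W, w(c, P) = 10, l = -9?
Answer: 1295/13114 ≈ 0.098749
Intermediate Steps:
M(W, t) = 7 - W (M(W, t) = -3 + (10 - W) = 7 - W)
(M(220, -47 - 1*(-15)) + 2803)/(49877 - 23649) = ((7 - 1*220) + 2803)/(49877 - 23649) = ((7 - 220) + 2803)/26228 = (-213 + 2803)*(1/26228) = 2590*(1/26228) = 1295/13114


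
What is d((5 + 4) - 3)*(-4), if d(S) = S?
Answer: -24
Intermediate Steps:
d((5 + 4) - 3)*(-4) = ((5 + 4) - 3)*(-4) = (9 - 3)*(-4) = 6*(-4) = -24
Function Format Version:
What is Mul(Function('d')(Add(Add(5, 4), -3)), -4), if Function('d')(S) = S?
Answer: -24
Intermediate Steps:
Mul(Function('d')(Add(Add(5, 4), -3)), -4) = Mul(Add(Add(5, 4), -3), -4) = Mul(Add(9, -3), -4) = Mul(6, -4) = -24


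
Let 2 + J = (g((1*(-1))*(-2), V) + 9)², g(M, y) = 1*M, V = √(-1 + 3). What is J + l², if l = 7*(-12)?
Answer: 7175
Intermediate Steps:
V = √2 ≈ 1.4142
g(M, y) = M
l = -84
J = 119 (J = -2 + ((1*(-1))*(-2) + 9)² = -2 + (-1*(-2) + 9)² = -2 + (2 + 9)² = -2 + 11² = -2 + 121 = 119)
J + l² = 119 + (-84)² = 119 + 7056 = 7175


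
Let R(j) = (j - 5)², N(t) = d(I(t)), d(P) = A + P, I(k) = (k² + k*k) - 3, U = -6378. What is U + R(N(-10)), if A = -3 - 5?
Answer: 27478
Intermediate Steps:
A = -8
I(k) = -3 + 2*k² (I(k) = (k² + k²) - 3 = 2*k² - 3 = -3 + 2*k²)
d(P) = -8 + P
N(t) = -11 + 2*t² (N(t) = -8 + (-3 + 2*t²) = -11 + 2*t²)
R(j) = (-5 + j)²
U + R(N(-10)) = -6378 + (-5 + (-11 + 2*(-10)²))² = -6378 + (-5 + (-11 + 2*100))² = -6378 + (-5 + (-11 + 200))² = -6378 + (-5 + 189)² = -6378 + 184² = -6378 + 33856 = 27478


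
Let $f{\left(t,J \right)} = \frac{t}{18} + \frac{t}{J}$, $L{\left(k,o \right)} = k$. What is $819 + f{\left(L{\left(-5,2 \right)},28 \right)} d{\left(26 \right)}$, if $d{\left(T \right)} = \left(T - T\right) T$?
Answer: $819$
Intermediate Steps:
$f{\left(t,J \right)} = \frac{t}{18} + \frac{t}{J}$ ($f{\left(t,J \right)} = t \frac{1}{18} + \frac{t}{J} = \frac{t}{18} + \frac{t}{J}$)
$d{\left(T \right)} = 0$ ($d{\left(T \right)} = 0 T = 0$)
$819 + f{\left(L{\left(-5,2 \right)},28 \right)} d{\left(26 \right)} = 819 + \left(\frac{1}{18} \left(-5\right) - \frac{5}{28}\right) 0 = 819 + \left(- \frac{5}{18} - \frac{5}{28}\right) 0 = 819 - 0 = 819 + 0 = 819$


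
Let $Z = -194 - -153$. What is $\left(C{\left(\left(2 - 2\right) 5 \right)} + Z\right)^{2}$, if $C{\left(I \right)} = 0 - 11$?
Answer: $2704$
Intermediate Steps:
$C{\left(I \right)} = -11$ ($C{\left(I \right)} = 0 - 11 = -11$)
$Z = -41$ ($Z = -194 + 153 = -41$)
$\left(C{\left(\left(2 - 2\right) 5 \right)} + Z\right)^{2} = \left(-11 - 41\right)^{2} = \left(-52\right)^{2} = 2704$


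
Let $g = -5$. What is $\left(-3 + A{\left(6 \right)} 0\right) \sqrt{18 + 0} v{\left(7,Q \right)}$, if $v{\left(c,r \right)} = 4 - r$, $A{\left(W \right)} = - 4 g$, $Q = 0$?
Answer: $- 36 \sqrt{2} \approx -50.912$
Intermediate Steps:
$A{\left(W \right)} = 20$ ($A{\left(W \right)} = \left(-4\right) \left(-5\right) = 20$)
$\left(-3 + A{\left(6 \right)} 0\right) \sqrt{18 + 0} v{\left(7,Q \right)} = \left(-3 + 20 \cdot 0\right) \sqrt{18 + 0} \left(4 - 0\right) = \left(-3 + 0\right) \sqrt{18} \left(4 + 0\right) = - 3 \cdot 3 \sqrt{2} \cdot 4 = - 9 \sqrt{2} \cdot 4 = - 36 \sqrt{2}$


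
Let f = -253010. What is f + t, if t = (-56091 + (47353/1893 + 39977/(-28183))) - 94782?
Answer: -21546068403839/53350419 ≈ -4.0386e+5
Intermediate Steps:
t = -8047878892649/53350419 (t = (-56091 + (47353*(1/1893) + 39977*(-1/28183))) - 94782 = (-56091 + (47353/1893 - 39977/28183)) - 94782 = (-56091 + 1258873138/53350419) - 94782 = -2991219478991/53350419 - 94782 = -8047878892649/53350419 ≈ -1.5085e+5)
f + t = -253010 - 8047878892649/53350419 = -21546068403839/53350419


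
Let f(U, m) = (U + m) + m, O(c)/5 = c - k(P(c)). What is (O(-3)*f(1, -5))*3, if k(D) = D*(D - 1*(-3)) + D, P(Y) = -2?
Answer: -135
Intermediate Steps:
k(D) = D + D*(3 + D) (k(D) = D*(D + 3) + D = D*(3 + D) + D = D + D*(3 + D))
O(c) = 20 + 5*c (O(c) = 5*(c - (-2)*(4 - 2)) = 5*(c - (-2)*2) = 5*(c - 1*(-4)) = 5*(c + 4) = 5*(4 + c) = 20 + 5*c)
f(U, m) = U + 2*m
(O(-3)*f(1, -5))*3 = ((20 + 5*(-3))*(1 + 2*(-5)))*3 = ((20 - 15)*(1 - 10))*3 = (5*(-9))*3 = -45*3 = -135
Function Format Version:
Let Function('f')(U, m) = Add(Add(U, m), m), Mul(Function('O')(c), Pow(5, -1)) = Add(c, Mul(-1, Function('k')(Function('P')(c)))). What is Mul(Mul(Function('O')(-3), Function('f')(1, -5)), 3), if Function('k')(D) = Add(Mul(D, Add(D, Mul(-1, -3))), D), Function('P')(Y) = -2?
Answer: -135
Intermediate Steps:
Function('k')(D) = Add(D, Mul(D, Add(3, D))) (Function('k')(D) = Add(Mul(D, Add(D, 3)), D) = Add(Mul(D, Add(3, D)), D) = Add(D, Mul(D, Add(3, D))))
Function('O')(c) = Add(20, Mul(5, c)) (Function('O')(c) = Mul(5, Add(c, Mul(-1, Mul(-2, Add(4, -2))))) = Mul(5, Add(c, Mul(-1, Mul(-2, 2)))) = Mul(5, Add(c, Mul(-1, -4))) = Mul(5, Add(c, 4)) = Mul(5, Add(4, c)) = Add(20, Mul(5, c)))
Function('f')(U, m) = Add(U, Mul(2, m))
Mul(Mul(Function('O')(-3), Function('f')(1, -5)), 3) = Mul(Mul(Add(20, Mul(5, -3)), Add(1, Mul(2, -5))), 3) = Mul(Mul(Add(20, -15), Add(1, -10)), 3) = Mul(Mul(5, -9), 3) = Mul(-45, 3) = -135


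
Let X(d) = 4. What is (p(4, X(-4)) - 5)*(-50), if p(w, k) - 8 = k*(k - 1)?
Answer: -750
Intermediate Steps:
p(w, k) = 8 + k*(-1 + k) (p(w, k) = 8 + k*(k - 1) = 8 + k*(-1 + k))
(p(4, X(-4)) - 5)*(-50) = ((8 + 4**2 - 1*4) - 5)*(-50) = ((8 + 16 - 4) - 5)*(-50) = (20 - 5)*(-50) = 15*(-50) = -750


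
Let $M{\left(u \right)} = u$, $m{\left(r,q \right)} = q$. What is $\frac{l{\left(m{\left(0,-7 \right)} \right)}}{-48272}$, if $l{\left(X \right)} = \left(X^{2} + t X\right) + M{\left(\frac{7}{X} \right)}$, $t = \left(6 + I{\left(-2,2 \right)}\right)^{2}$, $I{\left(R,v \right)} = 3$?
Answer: $\frac{519}{48272} \approx 0.010752$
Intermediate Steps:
$t = 81$ ($t = \left(6 + 3\right)^{2} = 9^{2} = 81$)
$l{\left(X \right)} = X^{2} + \frac{7}{X} + 81 X$ ($l{\left(X \right)} = \left(X^{2} + 81 X\right) + \frac{7}{X} = X^{2} + \frac{7}{X} + 81 X$)
$\frac{l{\left(m{\left(0,-7 \right)} \right)}}{-48272} = \frac{\frac{1}{-7} \left(7 + \left(-7\right)^{2} \left(81 - 7\right)\right)}{-48272} = - \frac{7 + 49 \cdot 74}{7} \left(- \frac{1}{48272}\right) = - \frac{7 + 3626}{7} \left(- \frac{1}{48272}\right) = \left(- \frac{1}{7}\right) 3633 \left(- \frac{1}{48272}\right) = \left(-519\right) \left(- \frac{1}{48272}\right) = \frac{519}{48272}$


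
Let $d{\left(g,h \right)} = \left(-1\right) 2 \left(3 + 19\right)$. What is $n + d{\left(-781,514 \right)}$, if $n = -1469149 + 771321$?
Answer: $-697872$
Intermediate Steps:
$d{\left(g,h \right)} = -44$ ($d{\left(g,h \right)} = \left(-2\right) 22 = -44$)
$n = -697828$
$n + d{\left(-781,514 \right)} = -697828 - 44 = -697872$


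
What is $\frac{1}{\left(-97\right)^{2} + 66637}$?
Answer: $\frac{1}{76046} \approx 1.315 \cdot 10^{-5}$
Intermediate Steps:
$\frac{1}{\left(-97\right)^{2} + 66637} = \frac{1}{9409 + 66637} = \frac{1}{76046}$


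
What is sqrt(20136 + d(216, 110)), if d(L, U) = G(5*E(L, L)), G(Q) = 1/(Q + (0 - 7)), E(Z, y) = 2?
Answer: sqrt(181227)/3 ≈ 141.90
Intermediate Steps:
G(Q) = 1/(-7 + Q) (G(Q) = 1/(Q - 7) = 1/(-7 + Q))
d(L, U) = 1/3 (d(L, U) = 1/(-7 + 5*2) = 1/(-7 + 10) = 1/3)
sqrt(20136 + d(216, 110)) = sqrt(20136 + 1/3) = sqrt(60409/3) = sqrt(181227)/3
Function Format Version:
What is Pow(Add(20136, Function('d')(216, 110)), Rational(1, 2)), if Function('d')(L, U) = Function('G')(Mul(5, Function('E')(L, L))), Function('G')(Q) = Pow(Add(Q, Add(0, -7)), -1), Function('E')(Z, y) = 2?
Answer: Mul(Rational(1, 3), Pow(181227, Rational(1, 2))) ≈ 141.90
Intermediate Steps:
Function('G')(Q) = Pow(Add(-7, Q), -1) (Function('G')(Q) = Pow(Add(Q, -7), -1) = Pow(Add(-7, Q), -1))
Function('d')(L, U) = Rational(1, 3) (Function('d')(L, U) = Pow(Add(-7, Mul(5, 2)), -1) = Pow(Add(-7, 10), -1) = Pow(3, -1) = Rational(1, 3))
Pow(Add(20136, Function('d')(216, 110)), Rational(1, 2)) = Pow(Add(20136, Rational(1, 3)), Rational(1, 2)) = Pow(Rational(60409, 3), Rational(1, 2)) = Mul(Rational(1, 3), Pow(181227, Rational(1, 2)))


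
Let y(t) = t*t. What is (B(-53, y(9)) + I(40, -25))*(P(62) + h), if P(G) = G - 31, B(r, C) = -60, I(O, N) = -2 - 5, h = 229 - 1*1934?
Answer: 112158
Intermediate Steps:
h = -1705 (h = 229 - 1934 = -1705)
I(O, N) = -7
y(t) = t**2
P(G) = -31 + G
(B(-53, y(9)) + I(40, -25))*(P(62) + h) = (-60 - 7)*((-31 + 62) - 1705) = -67*(31 - 1705) = -67*(-1674) = 112158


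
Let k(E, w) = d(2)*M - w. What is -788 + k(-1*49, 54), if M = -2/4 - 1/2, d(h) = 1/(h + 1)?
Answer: -2527/3 ≈ -842.33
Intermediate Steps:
d(h) = 1/(1 + h)
M = -1 (M = -2*1/4 - 1*1/2 = -1/2 - 1/2 = -1)
k(E, w) = -1/3 - w (k(E, w) = -1/(1 + 2) - w = -1/3 - w)
-788 + k(-1*49, 54) = -788 + (-1/3 - 1*54) = -788 + (-1/3 - 54) = -788 - 163/3 = -2527/3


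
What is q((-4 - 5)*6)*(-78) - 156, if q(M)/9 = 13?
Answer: -9282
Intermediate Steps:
q(M) = 117 (q(M) = 9*13 = 117)
q((-4 - 5)*6)*(-78) - 156 = 117*(-78) - 156 = -9126 - 156 = -9282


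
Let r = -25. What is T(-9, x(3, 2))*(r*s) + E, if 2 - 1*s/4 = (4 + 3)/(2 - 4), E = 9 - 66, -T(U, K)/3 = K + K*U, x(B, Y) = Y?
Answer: -26457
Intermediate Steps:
T(U, K) = -3*K - 3*K*U (T(U, K) = -3*(K + K*U) = -3*K - 3*K*U)
E = -57
s = 22 (s = 8 - 4*(4 + 3)/(2 - 4) = 8 - 28/(-2) = 8 - 28*(-1)/2 = 8 - 4*(-7/2) = 8 + 14 = 22)
T(-9, x(3, 2))*(r*s) + E = (-3*2*(1 - 9))*(-25*22) - 57 = -3*2*(-8)*(-550) - 57 = 48*(-550) - 57 = -26400 - 57 = -26457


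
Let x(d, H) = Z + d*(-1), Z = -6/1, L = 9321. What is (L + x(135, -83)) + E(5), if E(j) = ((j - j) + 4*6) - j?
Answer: 9199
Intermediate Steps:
Z = -6 (Z = -6*1 = -6)
x(d, H) = -6 - d (x(d, H) = -6 + d*(-1) = -6 - d)
E(j) = 24 - j (E(j) = (0 + 24) - j = 24 - j)
(L + x(135, -83)) + E(5) = (9321 + (-6 - 1*135)) + (24 - 1*5) = (9321 + (-6 - 135)) + (24 - 5) = (9321 - 141) + 19 = 9180 + 19 = 9199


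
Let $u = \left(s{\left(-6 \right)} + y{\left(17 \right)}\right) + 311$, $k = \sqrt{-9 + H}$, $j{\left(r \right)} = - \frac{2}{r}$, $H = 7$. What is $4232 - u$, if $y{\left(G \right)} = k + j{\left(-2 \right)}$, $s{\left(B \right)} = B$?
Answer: $3926 - i \sqrt{2} \approx 3926.0 - 1.4142 i$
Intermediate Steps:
$k = i \sqrt{2}$ ($k = \sqrt{-9 + 7} = \sqrt{-2} = i \sqrt{2} \approx 1.4142 i$)
$y{\left(G \right)} = 1 + i \sqrt{2}$ ($y{\left(G \right)} = i \sqrt{2} - \frac{2}{-2} = i \sqrt{2} - -1 = i \sqrt{2} + 1 = 1 + i \sqrt{2}$)
$u = 306 + i \sqrt{2}$ ($u = \left(-6 + \left(1 + i \sqrt{2}\right)\right) + 311 = \left(-5 + i \sqrt{2}\right) + 311 = 306 + i \sqrt{2} \approx 306.0 + 1.4142 i$)
$4232 - u = 4232 - \left(306 + i \sqrt{2}\right) = 3926 - i \sqrt{2}$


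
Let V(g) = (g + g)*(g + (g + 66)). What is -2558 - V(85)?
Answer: -42678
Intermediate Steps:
V(g) = 2*g*(66 + 2*g) (V(g) = (2*g)*(g + (66 + g)) = (2*g)*(66 + 2*g) = 2*g*(66 + 2*g))
-2558 - V(85) = -2558 - 4*85*(33 + 85) = -2558 - 4*85*118 = -2558 - 1*40120 = -2558 - 40120 = -42678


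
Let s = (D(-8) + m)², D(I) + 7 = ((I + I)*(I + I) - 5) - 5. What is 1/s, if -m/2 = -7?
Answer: 1/64009 ≈ 1.5623e-5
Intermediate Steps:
m = 14 (m = -2*(-7) = 14)
D(I) = -17 + 4*I² (D(I) = -7 + (((I + I)*(I + I) - 5) - 5) = -7 + (((2*I)*(2*I) - 5) - 5) = -7 + ((4*I² - 5) - 5) = -7 + ((-5 + 4*I²) - 5) = -7 + (-10 + 4*I²) = -17 + 4*I²)
s = 64009 (s = ((-17 + 4*(-8)²) + 14)² = ((-17 + 4*64) + 14)² = ((-17 + 256) + 14)² = (239 + 14)² = 253² = 64009)
1/s = 1/64009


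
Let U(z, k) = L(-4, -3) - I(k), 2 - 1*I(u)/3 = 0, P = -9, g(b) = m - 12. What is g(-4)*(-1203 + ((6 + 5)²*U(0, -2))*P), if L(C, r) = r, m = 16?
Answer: 34392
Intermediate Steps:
g(b) = 4 (g(b) = 16 - 12 = 4)
I(u) = 6 (I(u) = 6 - 3*0 = 6 + 0 = 6)
U(z, k) = -9 (U(z, k) = -3 - 1*6 = -3 - 6 = -9)
g(-4)*(-1203 + ((6 + 5)²*U(0, -2))*P) = 4*(-1203 + ((6 + 5)²*(-9))*(-9)) = 4*(-1203 + (11²*(-9))*(-9)) = 4*(-1203 + (121*(-9))*(-9)) = 4*(-1203 - 1089*(-9)) = 4*(-1203 + 9801) = 4*8598 = 34392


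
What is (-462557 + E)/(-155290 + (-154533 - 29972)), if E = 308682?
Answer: 30775/67959 ≈ 0.45285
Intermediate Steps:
(-462557 + E)/(-155290 + (-154533 - 29972)) = (-462557 + 308682)/(-155290 + (-154533 - 29972)) = -153875/(-155290 - 184505) = -153875/(-339795) = -153875*(-1/339795) = 30775/67959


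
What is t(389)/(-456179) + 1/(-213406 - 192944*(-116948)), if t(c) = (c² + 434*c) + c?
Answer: -15232454030956621/21678456234544200 ≈ -0.70265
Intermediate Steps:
t(c) = c² + 435*c
t(389)/(-456179) + 1/(-213406 - 192944*(-116948)) = (389*(435 + 389))/(-456179) + 1/(-213406 - 192944*(-116948)) = (389*824)*(-1/456179) - 1/116948/(-406350) = 320536*(-1/456179) - 1/406350*(-1/116948) = -320536/456179 + 1/47521819800 = -15232454030956621/21678456234544200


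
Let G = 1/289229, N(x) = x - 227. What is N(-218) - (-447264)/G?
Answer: 129361719011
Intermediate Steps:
N(x) = -227 + x
G = 1/289229 ≈ 3.4575e-6
N(-218) - (-447264)/G = (-227 - 218) - (-447264)/1/289229 = -445 - (-447264)*289229 = -445 - 1*(-129361719456) = -445 + 129361719456 = 129361719011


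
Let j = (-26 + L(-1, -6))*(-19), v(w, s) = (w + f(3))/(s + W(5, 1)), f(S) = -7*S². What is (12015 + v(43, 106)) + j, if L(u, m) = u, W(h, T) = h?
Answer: 1390588/111 ≈ 12528.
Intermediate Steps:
v(w, s) = (-63 + w)/(5 + s) (v(w, s) = (w - 7*3²)/(s + 5) = (w - 7*9)/(5 + s) = (w - 63)/(5 + s) = (-63 + w)/(5 + s))
j = 513 (j = (-26 - 1)*(-19) = -27*(-19) = 513)
(12015 + v(43, 106)) + j = (12015 + (-63 + 43)/(5 + 106)) + 513 = (12015 - 20/111) + 513 = 1333645/111 + 513 = 1390588/111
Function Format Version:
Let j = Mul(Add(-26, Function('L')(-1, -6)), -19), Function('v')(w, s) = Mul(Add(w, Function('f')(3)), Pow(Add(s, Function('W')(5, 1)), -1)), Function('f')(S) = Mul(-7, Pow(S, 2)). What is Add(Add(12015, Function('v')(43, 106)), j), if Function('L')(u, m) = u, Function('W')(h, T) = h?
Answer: Rational(1390588, 111) ≈ 12528.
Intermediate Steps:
Function('v')(w, s) = Mul(Pow(Add(5, s), -1), Add(-63, w)) (Function('v')(w, s) = Mul(Add(w, Mul(-7, Pow(3, 2))), Pow(Add(s, 5), -1)) = Mul(Add(w, Mul(-7, 9)), Pow(Add(5, s), -1)) = Mul(Add(w, -63), Pow(Add(5, s), -1)) = Mul(Add(-63, w), Pow(Add(5, s), -1)) = Mul(Pow(Add(5, s), -1), Add(-63, w)))
j = 513 (j = Mul(Add(-26, -1), -19) = Mul(-27, -19) = 513)
Add(Add(12015, Function('v')(43, 106)), j) = Add(Add(12015, Mul(Pow(Add(5, 106), -1), Add(-63, 43))), 513) = Add(Add(12015, Mul(Pow(111, -1), -20)), 513) = Add(Add(12015, Mul(Rational(1, 111), -20)), 513) = Add(Add(12015, Rational(-20, 111)), 513) = Add(Rational(1333645, 111), 513) = Rational(1390588, 111)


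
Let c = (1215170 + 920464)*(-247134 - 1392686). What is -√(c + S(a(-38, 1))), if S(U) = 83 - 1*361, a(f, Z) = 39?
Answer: -I*√3502055346158 ≈ -1.8714e+6*I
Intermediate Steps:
c = -3502055345880 (c = 2135634*(-1639820) = -3502055345880)
S(U) = -278 (S(U) = 83 - 361 = -278)
-√(c + S(a(-38, 1))) = -√(-3502055345880 - 278) = -√(-3502055346158) = -I*√3502055346158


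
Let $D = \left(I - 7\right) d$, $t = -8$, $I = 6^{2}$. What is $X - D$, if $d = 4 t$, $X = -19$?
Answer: $909$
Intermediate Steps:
$I = 36$
$d = -32$ ($d = 4 \left(-8\right) = -32$)
$D = -928$ ($D = \left(36 - 7\right) \left(-32\right) = 29 \left(-32\right) = -928$)
$X - D = -19 - -928 = -19 + 928 = 909$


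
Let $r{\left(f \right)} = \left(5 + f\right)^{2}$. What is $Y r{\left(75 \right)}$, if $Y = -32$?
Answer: $-204800$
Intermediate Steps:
$Y r{\left(75 \right)} = - 32 \left(5 + 75\right)^{2} = - 32 \cdot 80^{2} = \left(-32\right) 6400 = -204800$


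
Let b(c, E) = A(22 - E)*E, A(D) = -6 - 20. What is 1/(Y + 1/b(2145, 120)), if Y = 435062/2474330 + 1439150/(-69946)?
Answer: -26998839844080/550766836438597 ≈ -0.049020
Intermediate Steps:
Y = -882625293212/43267371545 (Y = 435062*(1/2474330) + 1439150*(-1/69946) = 217531/1237165 - 719575/34973 = -882625293212/43267371545 ≈ -20.399)
A(D) = -26
b(c, E) = -26*E
1/(Y + 1/b(2145, 120)) = 1/(-882625293212/43267371545 + 1/(-26*120)) = 1/(-882625293212/43267371545 + 1/(-3120)) = 1/(-882625293212/43267371545 - 1/3120) = 1/(-550766836438597/26998839844080) = -26998839844080/550766836438597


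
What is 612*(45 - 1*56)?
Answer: -6732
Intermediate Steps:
612*(45 - 1*56) = 612*(45 - 56) = 612*(-11) = -6732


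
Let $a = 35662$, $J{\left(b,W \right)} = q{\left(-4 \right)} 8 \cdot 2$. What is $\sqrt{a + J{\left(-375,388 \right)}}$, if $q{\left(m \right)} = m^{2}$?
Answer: $\sqrt{35918} \approx 189.52$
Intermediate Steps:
$J{\left(b,W \right)} = 256$ ($J{\left(b,W \right)} = \left(-4\right)^{2} \cdot 8 \cdot 2 = 16 \cdot 8 \cdot 2 = 128 \cdot 2 = 256$)
$\sqrt{a + J{\left(-375,388 \right)}} = \sqrt{35662 + 256} = \sqrt{35918}$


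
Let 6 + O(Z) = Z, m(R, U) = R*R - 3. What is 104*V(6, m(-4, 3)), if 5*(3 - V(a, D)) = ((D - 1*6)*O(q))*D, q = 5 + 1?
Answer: 312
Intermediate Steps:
q = 6
m(R, U) = -3 + R² (m(R, U) = R² - 3 = -3 + R²)
O(Z) = -6 + Z
V(a, D) = 3 (V(a, D) = 3 - (D - 1*6)*(-6 + 6)*D/5 = 3 - (D - 6)*0*D/5 = 3 - (-6 + D)*0*D/5 = 3 - 0*D = 3 - ⅕*0 = 3 + 0 = 3)
104*V(6, m(-4, 3)) = 104*3 = 312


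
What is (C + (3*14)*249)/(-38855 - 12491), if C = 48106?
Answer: -29282/25673 ≈ -1.1406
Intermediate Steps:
(C + (3*14)*249)/(-38855 - 12491) = (48106 + (3*14)*249)/(-38855 - 12491) = (48106 + 42*249)/(-51346) = (48106 + 10458)*(-1/51346) = 58564*(-1/51346) = -29282/25673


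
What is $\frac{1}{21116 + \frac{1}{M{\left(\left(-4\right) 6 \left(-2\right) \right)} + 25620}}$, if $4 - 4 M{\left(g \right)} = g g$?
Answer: $\frac{25045}{528850221} \approx 4.7357 \cdot 10^{-5}$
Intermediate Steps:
$M{\left(g \right)} = 1 - \frac{g^{2}}{4}$ ($M{\left(g \right)} = 1 - \frac{g g}{4} = 1 - \frac{g^{2}}{4}$)
$\frac{1}{21116 + \frac{1}{M{\left(\left(-4\right) 6 \left(-2\right) \right)} + 25620}} = \frac{1}{21116 + \frac{1}{\left(1 - \frac{\left(\left(-4\right) 6 \left(-2\right)\right)^{2}}{4}\right) + 25620}} = \frac{1}{21116 + \frac{1}{\left(1 - \frac{\left(\left(-24\right) \left(-2\right)\right)^{2}}{4}\right) + 25620}} = \frac{1}{21116 + \frac{1}{\left(1 - \frac{48^{2}}{4}\right) + 25620}} = \frac{1}{21116 + \frac{1}{\left(1 - 576\right) + 25620}} = \frac{1}{21116 + \frac{1}{-575 + 25620}} = \frac{1}{21116 + \frac{1}{25045}} = \frac{1}{\frac{528850221}{25045}} = \frac{25045}{528850221}$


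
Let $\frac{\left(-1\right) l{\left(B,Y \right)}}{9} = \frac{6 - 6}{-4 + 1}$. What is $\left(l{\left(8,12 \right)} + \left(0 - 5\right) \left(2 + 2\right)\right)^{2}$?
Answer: $400$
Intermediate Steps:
$l{\left(B,Y \right)} = 0$ ($l{\left(B,Y \right)} = - 9 \frac{6 - 6}{-4 + 1} = - 9 \frac{0}{-3} = - 9 \cdot 0 \left(- \frac{1}{3}\right) = \left(-9\right) 0 = 0$)
$\left(l{\left(8,12 \right)} + \left(0 - 5\right) \left(2 + 2\right)\right)^{2} = \left(0 + \left(0 - 5\right) \left(2 + 2\right)\right)^{2} = \left(0 + \left(0 - 5\right) 4\right)^{2} = \left(0 - 20\right)^{2} = \left(-20\right)^{2} = 400$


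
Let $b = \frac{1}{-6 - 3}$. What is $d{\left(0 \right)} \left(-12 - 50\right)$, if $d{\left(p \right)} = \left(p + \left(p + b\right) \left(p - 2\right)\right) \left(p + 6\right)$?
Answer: $- \frac{248}{3} \approx -82.667$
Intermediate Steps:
$b = - \frac{1}{9}$ ($b = \frac{1}{-9} = - \frac{1}{9} \approx -0.11111$)
$d{\left(p \right)} = \left(6 + p\right) \left(p + \left(-2 + p\right) \left(- \frac{1}{9} + p\right)\right)$ ($d{\left(p \right)} = \left(p + \left(p - \frac{1}{9}\right) \left(p - 2\right)\right) \left(p + 6\right) = \left(p + \left(- \frac{1}{9} + p\right) \left(-2 + p\right)\right) \left(6 + p\right) = \left(p + \left(-2 + p\right) \left(- \frac{1}{9} + p\right)\right) \left(6 + p\right) = \left(6 + p\right) \left(p + \left(-2 + p\right) \left(- \frac{1}{9} + p\right)\right)$)
$d{\left(0 \right)} \left(-12 - 50\right) = \left(\frac{4}{3} + 0^{3} - 0 + \frac{44 \cdot 0^{2}}{9}\right) \left(-12 - 50\right) = \left(\frac{4}{3} + 0 + 0 + \frac{44}{9} \cdot 0\right) \left(-62\right) = \left(\frac{4}{3} + 0 + 0 + 0\right) \left(-62\right) = \frac{4}{3} \left(-62\right) = - \frac{248}{3}$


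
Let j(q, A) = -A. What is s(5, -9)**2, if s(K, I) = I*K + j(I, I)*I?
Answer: 15876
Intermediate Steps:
s(K, I) = -I**2 + I*K (s(K, I) = I*K + (-I)*I = I*K - I**2 = -I**2 + I*K)
s(5, -9)**2 = (-9*(5 - 1*(-9)))**2 = (-9*(5 + 9))**2 = (-9*14)**2 = (-126)**2 = 15876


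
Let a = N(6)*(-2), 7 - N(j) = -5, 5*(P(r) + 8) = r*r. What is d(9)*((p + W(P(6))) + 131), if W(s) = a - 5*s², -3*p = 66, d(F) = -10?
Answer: -818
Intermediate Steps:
P(r) = -8 + r²/5 (P(r) = -8 + (r*r)/5 = -8 + r²/5)
p = -22 (p = -⅓*66 = -22)
N(j) = 12 (N(j) = 7 - 1*(-5) = 7 + 5 = 12)
a = -24 (a = 12*(-2) = -24)
W(s) = -24 - 5*s²
d(9)*((p + W(P(6))) + 131) = -10*((-22 + (-24 - 5*(-8 + (⅕)*6²)²)) + 131) = -10*((-22 + (-24 - 5*(-8 + (⅕)*36)²)) + 131) = -10*((-22 + (-24 - 5*(-8 + 36/5)²)) + 131) = -10*((-22 + (-24 - 5*(-⅘)²)) + 131) = -10*((-22 + (-24 - 5*16/25)) + 131) = -10*((-22 + (-24 - 16/5)) + 131) = -10*((-22 - 136/5) + 131) = -10*(-246/5 + 131) = -10*409/5 = -818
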